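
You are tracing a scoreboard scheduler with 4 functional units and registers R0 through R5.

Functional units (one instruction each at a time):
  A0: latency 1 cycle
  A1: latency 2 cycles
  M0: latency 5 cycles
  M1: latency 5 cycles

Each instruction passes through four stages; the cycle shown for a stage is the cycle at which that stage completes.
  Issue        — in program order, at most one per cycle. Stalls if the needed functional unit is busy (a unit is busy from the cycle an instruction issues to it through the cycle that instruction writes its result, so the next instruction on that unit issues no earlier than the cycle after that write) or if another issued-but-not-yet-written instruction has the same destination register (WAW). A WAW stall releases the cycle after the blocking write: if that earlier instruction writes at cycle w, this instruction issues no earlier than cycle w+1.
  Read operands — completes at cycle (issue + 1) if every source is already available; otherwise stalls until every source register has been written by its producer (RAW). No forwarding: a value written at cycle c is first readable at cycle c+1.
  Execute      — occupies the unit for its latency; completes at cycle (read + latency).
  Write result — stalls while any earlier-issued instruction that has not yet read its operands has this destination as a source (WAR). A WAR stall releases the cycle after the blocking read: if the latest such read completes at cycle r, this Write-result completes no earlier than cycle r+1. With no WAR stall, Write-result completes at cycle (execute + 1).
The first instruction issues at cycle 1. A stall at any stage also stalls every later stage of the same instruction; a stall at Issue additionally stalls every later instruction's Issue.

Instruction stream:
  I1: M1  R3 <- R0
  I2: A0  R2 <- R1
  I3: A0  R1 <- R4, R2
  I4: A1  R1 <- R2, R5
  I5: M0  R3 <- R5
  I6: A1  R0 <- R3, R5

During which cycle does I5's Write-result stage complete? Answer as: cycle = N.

c1: I1 dispatched to M1
c2: I1 operands ready, I2 dispatched to A0
c3: I2 operands ready
c4: I2 complete
c5: R2←I2
c6: I3 dispatched to A0
c7: I1 complete, I3 operands ready
c8: R3←I1, I3 complete
c9: R1←I3
c10: I4 dispatched to A1
c11: I4 operands ready, I5 dispatched to M0
c12: I5 operands ready
c13: I4 complete
c14: R1←I4
c15: I6 dispatched to A1
c17: I5 complete
c18: R3←I5
c19: I6 operands ready
c21: I6 complete
c22: R0←I6

cycle = 18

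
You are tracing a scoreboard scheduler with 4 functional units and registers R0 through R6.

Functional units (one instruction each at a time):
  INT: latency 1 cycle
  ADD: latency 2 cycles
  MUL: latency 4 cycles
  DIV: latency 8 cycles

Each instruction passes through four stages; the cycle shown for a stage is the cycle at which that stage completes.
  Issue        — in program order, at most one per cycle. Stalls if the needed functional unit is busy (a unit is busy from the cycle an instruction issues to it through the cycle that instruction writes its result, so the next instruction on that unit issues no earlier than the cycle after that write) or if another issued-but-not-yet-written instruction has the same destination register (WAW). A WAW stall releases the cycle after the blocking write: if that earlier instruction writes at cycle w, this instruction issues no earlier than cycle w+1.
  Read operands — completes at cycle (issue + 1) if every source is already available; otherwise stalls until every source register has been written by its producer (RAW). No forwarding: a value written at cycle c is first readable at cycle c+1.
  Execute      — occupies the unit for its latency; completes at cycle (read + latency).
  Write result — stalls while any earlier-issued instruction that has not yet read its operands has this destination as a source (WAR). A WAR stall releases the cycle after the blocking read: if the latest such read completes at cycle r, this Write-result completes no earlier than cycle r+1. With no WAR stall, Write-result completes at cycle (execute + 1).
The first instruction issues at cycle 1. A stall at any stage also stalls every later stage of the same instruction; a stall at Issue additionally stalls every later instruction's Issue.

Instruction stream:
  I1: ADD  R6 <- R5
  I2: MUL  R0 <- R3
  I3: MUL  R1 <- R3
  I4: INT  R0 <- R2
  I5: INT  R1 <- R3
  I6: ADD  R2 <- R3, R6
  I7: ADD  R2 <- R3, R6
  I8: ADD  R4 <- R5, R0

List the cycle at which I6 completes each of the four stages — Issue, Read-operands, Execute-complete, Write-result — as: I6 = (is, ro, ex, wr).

I6 = (17, 18, 20, 21)

c1: I1→ADD
c2: I1 RO · I2→MUL
c3: I2 RO
c4: I1 EX
c5: I1 WR R6
c7: I2 EX
c8: I2 WR R0
c9: I3→MUL
c10: I3 RO · I4→INT
c11: I4 RO
c12: I4 EX
c13: I4 WR R0
c14: I3 EX
c15: I3 WR R1
c16: I5→INT
c17: I5 RO · I6→ADD
c18: I5 EX · I6 RO
c19: I5 WR R1
c20: I6 EX
c21: I6 WR R2
c22: I7→ADD
c23: I7 RO
c25: I7 EX
c26: I7 WR R2
c27: I8→ADD
c28: I8 RO
c30: I8 EX
c31: I8 WR R4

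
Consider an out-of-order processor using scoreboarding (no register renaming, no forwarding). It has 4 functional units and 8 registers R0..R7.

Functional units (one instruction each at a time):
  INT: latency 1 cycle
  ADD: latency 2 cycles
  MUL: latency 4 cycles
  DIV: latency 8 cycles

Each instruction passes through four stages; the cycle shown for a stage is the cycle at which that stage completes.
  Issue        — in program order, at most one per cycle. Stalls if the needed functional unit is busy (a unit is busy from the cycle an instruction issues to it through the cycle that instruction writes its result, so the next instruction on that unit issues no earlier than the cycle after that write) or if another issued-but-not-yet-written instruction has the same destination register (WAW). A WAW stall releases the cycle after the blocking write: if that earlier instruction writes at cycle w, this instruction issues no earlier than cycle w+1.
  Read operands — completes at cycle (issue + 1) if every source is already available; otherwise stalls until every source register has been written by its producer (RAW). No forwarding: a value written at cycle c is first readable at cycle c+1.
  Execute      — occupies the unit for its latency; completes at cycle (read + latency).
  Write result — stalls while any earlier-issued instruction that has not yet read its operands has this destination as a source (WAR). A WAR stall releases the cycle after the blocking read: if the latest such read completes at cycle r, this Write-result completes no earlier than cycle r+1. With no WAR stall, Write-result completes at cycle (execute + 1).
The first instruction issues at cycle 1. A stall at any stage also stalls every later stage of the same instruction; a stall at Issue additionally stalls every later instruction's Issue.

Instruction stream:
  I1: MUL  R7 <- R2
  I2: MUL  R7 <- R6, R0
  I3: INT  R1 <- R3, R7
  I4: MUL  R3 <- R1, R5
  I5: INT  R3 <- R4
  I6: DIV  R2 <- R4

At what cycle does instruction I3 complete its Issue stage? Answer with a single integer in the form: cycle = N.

cycle 1: I1 issues→MUL
cycle 2: I1 reads
cycle 6: I1 exec-done
cycle 7: I1 writes R7
cycle 8: I2 issues→MUL
cycle 9: I2 reads, I3 issues→INT
cycle 13: I2 exec-done
cycle 14: I2 writes R7
cycle 15: I3 reads, I4 issues→MUL
cycle 16: I3 exec-done
cycle 17: I3 writes R1
cycle 18: I4 reads
cycle 22: I4 exec-done
cycle 23: I4 writes R3
cycle 24: I5 issues→INT
cycle 25: I5 reads, I6 issues→DIV
cycle 26: I5 exec-done, I6 reads
cycle 27: I5 writes R3
cycle 34: I6 exec-done
cycle 35: I6 writes R2

cycle = 9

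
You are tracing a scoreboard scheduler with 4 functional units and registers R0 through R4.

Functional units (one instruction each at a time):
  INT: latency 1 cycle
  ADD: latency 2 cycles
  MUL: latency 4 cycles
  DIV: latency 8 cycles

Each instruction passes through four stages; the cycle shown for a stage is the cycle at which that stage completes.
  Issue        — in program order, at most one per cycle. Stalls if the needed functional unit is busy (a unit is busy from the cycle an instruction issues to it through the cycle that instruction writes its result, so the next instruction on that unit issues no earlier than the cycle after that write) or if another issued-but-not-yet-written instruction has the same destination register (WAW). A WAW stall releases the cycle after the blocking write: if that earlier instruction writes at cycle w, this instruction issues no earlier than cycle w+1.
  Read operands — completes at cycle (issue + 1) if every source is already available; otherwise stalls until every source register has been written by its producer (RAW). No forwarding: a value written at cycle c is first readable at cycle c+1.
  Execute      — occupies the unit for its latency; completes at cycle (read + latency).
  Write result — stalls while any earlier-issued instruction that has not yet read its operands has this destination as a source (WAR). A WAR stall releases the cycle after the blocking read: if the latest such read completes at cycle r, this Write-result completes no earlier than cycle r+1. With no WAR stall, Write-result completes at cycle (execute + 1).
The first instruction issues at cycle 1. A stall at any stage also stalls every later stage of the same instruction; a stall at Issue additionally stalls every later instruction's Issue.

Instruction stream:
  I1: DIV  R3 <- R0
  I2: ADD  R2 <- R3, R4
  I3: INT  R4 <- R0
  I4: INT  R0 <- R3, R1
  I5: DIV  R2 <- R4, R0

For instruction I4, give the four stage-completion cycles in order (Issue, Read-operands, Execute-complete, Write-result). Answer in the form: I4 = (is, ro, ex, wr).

cycle 1: I1 dispatched to DIV
cycle 2: I1 operands ready · I2 dispatched to ADD
cycle 3: I3 dispatched to INT
cycle 4: I3 operands ready
cycle 5: I3 complete
cycle 10: I1 complete
cycle 11: R3←I1
cycle 12: I2 operands ready
cycle 13: R4←I3
cycle 14: I2 complete · I4 dispatched to INT
cycle 15: R2←I2 · I4 operands ready
cycle 16: I4 complete · I5 dispatched to DIV
cycle 17: R0←I4
cycle 18: I5 operands ready
cycle 26: I5 complete
cycle 27: R2←I5

I4 = (14, 15, 16, 17)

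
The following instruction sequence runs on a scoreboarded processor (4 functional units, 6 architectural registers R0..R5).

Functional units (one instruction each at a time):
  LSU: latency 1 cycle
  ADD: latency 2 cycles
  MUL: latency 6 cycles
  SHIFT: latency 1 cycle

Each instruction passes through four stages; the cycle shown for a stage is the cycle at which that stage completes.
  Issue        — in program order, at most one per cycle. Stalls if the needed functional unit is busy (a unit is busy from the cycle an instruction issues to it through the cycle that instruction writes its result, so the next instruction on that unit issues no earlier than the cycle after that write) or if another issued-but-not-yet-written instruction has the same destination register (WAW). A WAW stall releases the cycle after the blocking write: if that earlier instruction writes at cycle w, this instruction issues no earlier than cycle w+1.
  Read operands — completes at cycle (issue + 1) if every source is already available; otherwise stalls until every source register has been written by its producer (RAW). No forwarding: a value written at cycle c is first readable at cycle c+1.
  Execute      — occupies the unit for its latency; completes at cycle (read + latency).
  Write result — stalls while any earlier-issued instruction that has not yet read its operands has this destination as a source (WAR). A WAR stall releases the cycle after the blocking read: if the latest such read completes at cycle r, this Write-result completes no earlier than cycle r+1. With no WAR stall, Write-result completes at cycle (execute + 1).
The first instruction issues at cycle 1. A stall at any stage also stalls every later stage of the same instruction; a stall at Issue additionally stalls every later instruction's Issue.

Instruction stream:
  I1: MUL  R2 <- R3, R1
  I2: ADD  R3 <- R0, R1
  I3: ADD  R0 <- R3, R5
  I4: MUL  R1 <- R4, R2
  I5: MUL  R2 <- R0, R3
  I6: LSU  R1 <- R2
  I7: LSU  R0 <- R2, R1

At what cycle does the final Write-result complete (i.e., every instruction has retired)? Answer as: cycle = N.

c1: I1 dispatched to MUL
c2: I1 operands ready · I2 dispatched to ADD
c3: I2 operands ready
c5: I2 complete
c6: R3←I2
c7: I3 dispatched to ADD
c8: I1 complete · I3 operands ready
c9: R2←I1
c10: I3 complete · I4 dispatched to MUL
c11: R0←I3 · I4 operands ready
c17: I4 complete
c18: R1←I4
c19: I5 dispatched to MUL
c20: I5 operands ready · I6 dispatched to LSU
c26: I5 complete
c27: R2←I5
c28: I6 operands ready
c29: I6 complete
c30: R1←I6
c31: I7 dispatched to LSU
c32: I7 operands ready
c33: I7 complete
c34: R0←I7

cycle = 34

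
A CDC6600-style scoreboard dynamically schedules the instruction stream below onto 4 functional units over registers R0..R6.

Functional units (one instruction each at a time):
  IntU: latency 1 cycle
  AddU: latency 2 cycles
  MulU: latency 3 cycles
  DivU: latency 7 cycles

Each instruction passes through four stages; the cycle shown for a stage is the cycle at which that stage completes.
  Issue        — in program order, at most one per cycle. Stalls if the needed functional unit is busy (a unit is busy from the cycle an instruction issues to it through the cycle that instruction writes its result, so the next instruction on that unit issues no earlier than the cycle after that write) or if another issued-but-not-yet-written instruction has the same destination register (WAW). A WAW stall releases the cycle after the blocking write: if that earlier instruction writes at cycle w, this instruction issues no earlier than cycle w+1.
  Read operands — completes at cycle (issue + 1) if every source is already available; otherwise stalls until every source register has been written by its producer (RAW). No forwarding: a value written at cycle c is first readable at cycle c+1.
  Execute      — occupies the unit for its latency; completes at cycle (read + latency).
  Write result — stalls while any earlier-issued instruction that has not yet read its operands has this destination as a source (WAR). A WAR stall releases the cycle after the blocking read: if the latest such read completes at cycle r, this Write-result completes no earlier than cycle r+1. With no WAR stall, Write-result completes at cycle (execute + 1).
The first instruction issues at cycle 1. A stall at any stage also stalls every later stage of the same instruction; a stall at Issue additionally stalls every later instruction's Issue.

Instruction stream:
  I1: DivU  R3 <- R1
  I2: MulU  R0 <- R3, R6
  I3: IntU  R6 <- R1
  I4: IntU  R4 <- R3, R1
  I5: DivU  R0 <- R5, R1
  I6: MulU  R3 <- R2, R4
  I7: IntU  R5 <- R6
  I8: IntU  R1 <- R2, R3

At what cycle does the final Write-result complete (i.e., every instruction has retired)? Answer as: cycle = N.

cycle = 25

  I1 | 1 | 2 | 9 | 10
  I2 | 2 | 11 | 14 | 15   RAW R3: wait I1 write@10
  I3 | 3 | 4 | 5 | 12   WAR R6: wait I2 read@11
  I4 | 13 | 14 | 15 | 16   struct: IntU busy until I3 writes@12
  I5 | 16 | 17 | 24 | 25   WAW R0: wait I2 write@15
  I6 | 17 | 18 | 21 | 22
  I7 | 18 | 19 | 20 | 21
  I8 | 22 | 23 | 24 | 25   struct: IntU busy until I7 writes@21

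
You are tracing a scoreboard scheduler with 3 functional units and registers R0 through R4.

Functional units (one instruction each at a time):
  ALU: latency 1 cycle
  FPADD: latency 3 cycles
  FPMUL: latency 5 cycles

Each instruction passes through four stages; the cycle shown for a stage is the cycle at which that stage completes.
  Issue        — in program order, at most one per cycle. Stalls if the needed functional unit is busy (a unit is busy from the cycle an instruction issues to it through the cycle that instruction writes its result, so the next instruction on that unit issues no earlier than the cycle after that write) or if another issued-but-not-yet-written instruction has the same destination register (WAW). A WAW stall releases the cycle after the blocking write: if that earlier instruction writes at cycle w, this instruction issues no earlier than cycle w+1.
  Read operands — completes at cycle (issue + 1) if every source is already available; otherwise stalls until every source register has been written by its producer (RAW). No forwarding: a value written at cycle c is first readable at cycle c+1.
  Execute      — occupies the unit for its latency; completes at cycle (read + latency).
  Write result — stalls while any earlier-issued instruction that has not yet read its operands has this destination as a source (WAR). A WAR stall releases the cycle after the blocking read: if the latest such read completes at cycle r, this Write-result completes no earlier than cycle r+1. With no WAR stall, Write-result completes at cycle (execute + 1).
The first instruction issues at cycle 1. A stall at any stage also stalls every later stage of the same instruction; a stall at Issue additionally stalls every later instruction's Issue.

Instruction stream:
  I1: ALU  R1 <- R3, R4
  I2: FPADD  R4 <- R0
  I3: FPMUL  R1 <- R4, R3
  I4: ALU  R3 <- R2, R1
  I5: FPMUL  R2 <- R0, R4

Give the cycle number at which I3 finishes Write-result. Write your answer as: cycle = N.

[1] issue I1 (ALU)
[2] I1 read-ops · issue I2 (FPADD)
[3] I1 finished on ALU · I2 read-ops
[4] I1→R1
[5] issue I3 (FPMUL)
[6] I2 finished on FPADD · issue I4 (ALU)
[7] I2→R4
[8] I3 read-ops
[13] I3 finished on FPMUL
[14] I3→R1
[15] I4 read-ops · issue I5 (FPMUL)
[16] I4 finished on ALU · I5 read-ops
[17] I4→R3
[21] I5 finished on FPMUL
[22] I5→R2

cycle = 14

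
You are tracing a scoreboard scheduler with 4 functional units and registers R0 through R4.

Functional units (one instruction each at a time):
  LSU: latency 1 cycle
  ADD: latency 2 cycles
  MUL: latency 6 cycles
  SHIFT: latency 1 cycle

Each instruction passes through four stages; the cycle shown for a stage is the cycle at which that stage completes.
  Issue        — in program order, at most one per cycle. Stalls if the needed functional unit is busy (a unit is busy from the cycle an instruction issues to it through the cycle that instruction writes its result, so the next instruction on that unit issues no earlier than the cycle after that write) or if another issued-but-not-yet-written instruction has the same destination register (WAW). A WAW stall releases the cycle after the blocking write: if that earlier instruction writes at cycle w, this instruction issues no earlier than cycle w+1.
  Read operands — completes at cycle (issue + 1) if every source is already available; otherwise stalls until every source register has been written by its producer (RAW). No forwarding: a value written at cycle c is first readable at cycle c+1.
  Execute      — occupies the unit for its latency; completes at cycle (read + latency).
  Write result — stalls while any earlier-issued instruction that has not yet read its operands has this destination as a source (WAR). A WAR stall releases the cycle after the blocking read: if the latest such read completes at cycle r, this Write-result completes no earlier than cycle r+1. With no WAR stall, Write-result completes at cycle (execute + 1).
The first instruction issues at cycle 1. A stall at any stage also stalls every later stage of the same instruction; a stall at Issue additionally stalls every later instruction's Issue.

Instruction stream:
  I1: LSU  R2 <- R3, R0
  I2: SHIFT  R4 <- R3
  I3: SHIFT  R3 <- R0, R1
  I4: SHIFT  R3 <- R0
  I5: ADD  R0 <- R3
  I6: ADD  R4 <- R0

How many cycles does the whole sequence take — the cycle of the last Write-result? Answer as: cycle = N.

cycle = 22

c1: issue I1 (LSU)
c2: I1 read-ops | issue I2 (SHIFT)
c3: I1 finished on LSU | I2 read-ops
c4: I1→R2 | I2 finished on SHIFT
c5: I2→R4
c6: issue I3 (SHIFT)
c7: I3 read-ops
c8: I3 finished on SHIFT
c9: I3→R3
c10: issue I4 (SHIFT)
c11: I4 read-ops | issue I5 (ADD)
c12: I4 finished on SHIFT
c13: I4→R3
c14: I5 read-ops
c16: I5 finished on ADD
c17: I5→R0
c18: issue I6 (ADD)
c19: I6 read-ops
c21: I6 finished on ADD
c22: I6→R4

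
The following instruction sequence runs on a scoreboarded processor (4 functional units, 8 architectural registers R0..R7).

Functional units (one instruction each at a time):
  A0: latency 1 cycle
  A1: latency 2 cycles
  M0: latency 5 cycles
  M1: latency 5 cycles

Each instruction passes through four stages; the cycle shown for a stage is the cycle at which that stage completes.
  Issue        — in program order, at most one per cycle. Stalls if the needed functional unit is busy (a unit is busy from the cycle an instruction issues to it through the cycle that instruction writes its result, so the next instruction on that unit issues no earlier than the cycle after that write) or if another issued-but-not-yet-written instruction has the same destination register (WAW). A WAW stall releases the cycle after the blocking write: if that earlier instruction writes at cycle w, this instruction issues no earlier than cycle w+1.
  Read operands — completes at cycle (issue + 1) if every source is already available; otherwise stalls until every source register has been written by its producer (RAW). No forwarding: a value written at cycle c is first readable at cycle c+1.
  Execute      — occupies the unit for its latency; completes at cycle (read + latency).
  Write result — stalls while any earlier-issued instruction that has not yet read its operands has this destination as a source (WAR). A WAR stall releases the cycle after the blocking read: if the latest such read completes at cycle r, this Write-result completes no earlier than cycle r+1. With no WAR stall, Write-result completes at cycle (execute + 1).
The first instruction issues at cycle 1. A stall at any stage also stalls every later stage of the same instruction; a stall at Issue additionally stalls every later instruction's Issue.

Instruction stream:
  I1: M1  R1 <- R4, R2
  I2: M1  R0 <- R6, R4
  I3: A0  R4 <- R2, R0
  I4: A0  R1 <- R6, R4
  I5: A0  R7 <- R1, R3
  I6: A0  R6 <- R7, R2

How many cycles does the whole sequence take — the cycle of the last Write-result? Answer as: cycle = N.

cycle = 31

t=1  issue I1 (M1)
t=2  I1 read-ops
t=7  I1 finished on M1
t=8  I1→R1
t=9  issue I2 (M1)
t=10  I2 read-ops, issue I3 (A0)
t=15  I2 finished on M1
t=16  I2→R0
t=17  I3 read-ops
t=18  I3 finished on A0
t=19  I3→R4
t=20  issue I4 (A0)
t=21  I4 read-ops
t=22  I4 finished on A0
t=23  I4→R1
t=24  issue I5 (A0)
t=25  I5 read-ops
t=26  I5 finished on A0
t=27  I5→R7
t=28  issue I6 (A0)
t=29  I6 read-ops
t=30  I6 finished on A0
t=31  I6→R6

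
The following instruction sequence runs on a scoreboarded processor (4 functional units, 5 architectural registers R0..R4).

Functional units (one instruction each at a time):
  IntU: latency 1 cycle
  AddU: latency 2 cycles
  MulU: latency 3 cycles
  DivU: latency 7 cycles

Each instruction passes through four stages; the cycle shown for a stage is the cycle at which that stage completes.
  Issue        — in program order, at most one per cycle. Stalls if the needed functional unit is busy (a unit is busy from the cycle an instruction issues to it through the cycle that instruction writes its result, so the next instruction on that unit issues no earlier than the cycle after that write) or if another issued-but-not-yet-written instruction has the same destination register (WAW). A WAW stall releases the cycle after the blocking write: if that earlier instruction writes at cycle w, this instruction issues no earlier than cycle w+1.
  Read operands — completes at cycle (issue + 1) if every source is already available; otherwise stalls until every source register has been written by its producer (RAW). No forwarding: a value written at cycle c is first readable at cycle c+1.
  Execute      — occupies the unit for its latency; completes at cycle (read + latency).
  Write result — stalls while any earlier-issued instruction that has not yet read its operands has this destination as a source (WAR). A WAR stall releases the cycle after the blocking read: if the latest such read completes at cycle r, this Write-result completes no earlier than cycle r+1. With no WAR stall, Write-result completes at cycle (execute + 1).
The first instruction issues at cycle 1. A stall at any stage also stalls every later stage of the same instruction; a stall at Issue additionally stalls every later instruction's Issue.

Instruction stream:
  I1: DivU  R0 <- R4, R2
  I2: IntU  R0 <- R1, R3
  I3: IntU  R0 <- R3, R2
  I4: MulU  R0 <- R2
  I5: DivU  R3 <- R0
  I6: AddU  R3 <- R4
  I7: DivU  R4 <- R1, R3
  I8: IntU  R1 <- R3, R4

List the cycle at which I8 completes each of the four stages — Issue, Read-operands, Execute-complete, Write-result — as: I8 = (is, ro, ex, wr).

c1: I1→DivU
c2: I1 RO
c9: I1 EX
c10: I1 WR R0
c11: I2→IntU
c12: I2 RO
c13: I2 EX
c14: I2 WR R0
c15: I3→IntU
c16: I3 RO
c17: I3 EX
c18: I3 WR R0
c19: I4→MulU
c20: I4 RO | I5→DivU
c23: I4 EX
c24: I4 WR R0
c25: I5 RO
c32: I5 EX
c33: I5 WR R3
c34: I6→AddU
c35: I6 RO | I7→DivU
c36: I8→IntU
c37: I6 EX
c38: I6 WR R3
c39: I7 RO
c46: I7 EX
c47: I7 WR R4
c48: I8 RO
c49: I8 EX
c50: I8 WR R1

I8 = (36, 48, 49, 50)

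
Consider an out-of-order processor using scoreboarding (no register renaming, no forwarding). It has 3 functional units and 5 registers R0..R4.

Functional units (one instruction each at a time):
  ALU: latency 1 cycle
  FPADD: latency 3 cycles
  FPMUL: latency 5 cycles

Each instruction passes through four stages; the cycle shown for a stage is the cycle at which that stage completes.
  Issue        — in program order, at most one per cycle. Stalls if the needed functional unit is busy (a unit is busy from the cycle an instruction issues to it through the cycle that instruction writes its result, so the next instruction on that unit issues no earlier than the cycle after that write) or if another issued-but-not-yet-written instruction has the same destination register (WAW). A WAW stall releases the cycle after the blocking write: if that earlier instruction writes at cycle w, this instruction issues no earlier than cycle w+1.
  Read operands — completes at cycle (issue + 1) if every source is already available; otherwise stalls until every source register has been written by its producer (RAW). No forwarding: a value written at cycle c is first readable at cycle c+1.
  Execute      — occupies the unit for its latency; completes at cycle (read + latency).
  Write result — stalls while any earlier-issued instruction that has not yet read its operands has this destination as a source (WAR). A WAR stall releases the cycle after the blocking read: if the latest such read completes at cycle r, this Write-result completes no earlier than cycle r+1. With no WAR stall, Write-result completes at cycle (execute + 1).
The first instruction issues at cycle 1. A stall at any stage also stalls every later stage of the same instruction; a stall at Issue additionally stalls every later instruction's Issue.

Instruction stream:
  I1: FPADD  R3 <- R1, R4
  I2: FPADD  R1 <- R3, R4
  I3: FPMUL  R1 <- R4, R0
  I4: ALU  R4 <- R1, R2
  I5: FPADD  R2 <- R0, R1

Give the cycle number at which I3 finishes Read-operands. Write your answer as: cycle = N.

cycle = 14

c1: I1 issues→FPADD
c2: I1 reads
c5: I1 exec-done
c6: I1 writes R3
c7: I2 issues→FPADD
c8: I2 reads
c11: I2 exec-done
c12: I2 writes R1
c13: I3 issues→FPMUL
c14: I3 reads; I4 issues→ALU
c15: I5 issues→FPADD
c19: I3 exec-done
c20: I3 writes R1
c21: I4 reads; I5 reads
c22: I4 exec-done
c23: I4 writes R4
c24: I5 exec-done
c25: I5 writes R2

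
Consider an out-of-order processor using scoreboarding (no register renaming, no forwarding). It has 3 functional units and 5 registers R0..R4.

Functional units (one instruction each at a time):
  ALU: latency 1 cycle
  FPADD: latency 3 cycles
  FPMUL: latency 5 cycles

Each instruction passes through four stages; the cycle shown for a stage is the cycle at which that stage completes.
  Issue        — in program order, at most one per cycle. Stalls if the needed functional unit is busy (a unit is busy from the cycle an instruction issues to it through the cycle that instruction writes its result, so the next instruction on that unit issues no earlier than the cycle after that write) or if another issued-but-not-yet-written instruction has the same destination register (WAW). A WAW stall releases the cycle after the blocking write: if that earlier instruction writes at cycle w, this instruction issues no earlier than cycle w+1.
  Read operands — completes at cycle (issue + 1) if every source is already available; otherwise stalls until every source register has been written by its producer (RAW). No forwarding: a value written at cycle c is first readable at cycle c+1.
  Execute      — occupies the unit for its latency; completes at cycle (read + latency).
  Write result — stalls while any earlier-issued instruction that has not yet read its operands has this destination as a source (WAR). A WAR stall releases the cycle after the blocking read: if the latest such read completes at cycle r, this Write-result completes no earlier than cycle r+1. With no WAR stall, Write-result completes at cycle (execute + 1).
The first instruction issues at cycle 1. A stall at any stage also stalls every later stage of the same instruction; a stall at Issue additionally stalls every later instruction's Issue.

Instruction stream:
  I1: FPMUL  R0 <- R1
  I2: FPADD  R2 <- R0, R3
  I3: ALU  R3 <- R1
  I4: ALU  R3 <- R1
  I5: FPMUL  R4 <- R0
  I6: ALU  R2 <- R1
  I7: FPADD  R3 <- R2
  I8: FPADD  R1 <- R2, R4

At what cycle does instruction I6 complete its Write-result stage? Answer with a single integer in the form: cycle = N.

[I1] 1/2/7/8
[I2] 2/9/12/13  (RAW R0: wait I1 write@8)
[I3] 3/4/5/10  (WAR R3: wait I2 read@9)
[I4] 11/12/13/14  (struct: ALU busy until I3 writes@10)
[I5] 12/13/18/19
[I6] 15/16/17/18  (struct: ALU busy until I4 writes@14)
[I7] 16/19/22/23  (RAW R2: wait I6 write@18)
[I8] 24/25/28/29  (struct: FPADD busy until I7 writes@23)

cycle = 18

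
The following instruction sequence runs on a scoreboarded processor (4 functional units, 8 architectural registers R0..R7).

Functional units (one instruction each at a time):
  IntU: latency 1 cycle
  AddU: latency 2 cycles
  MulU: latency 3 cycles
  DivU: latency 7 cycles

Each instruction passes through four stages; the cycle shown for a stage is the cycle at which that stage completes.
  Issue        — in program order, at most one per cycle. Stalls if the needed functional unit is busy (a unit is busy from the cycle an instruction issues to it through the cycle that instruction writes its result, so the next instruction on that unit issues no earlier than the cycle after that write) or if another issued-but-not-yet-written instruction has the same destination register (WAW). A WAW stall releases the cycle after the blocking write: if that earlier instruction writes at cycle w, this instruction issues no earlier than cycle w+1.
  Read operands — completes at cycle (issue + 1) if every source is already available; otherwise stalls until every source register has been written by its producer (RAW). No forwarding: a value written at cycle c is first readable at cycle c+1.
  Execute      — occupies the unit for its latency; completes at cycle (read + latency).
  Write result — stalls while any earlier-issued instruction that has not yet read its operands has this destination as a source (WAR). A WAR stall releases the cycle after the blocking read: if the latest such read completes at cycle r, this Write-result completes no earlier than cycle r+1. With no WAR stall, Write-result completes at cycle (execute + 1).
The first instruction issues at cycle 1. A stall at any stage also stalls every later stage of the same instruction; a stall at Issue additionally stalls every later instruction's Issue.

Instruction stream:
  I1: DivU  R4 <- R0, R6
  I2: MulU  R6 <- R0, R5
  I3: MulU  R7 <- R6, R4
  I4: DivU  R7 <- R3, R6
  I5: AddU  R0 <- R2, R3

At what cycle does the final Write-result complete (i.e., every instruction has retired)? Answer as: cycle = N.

1) issue 1, read 2, done 9, write 10
2) issue 2, read 3, done 6, write 7
3) issue 8, read 11, done 14, write 15  <struct: MulU busy until I2 writes@7 / RAW R4: wait I1 write@10>
4) issue 16, read 17, done 24, write 25  <WAW R7: wait I3 write@15>
5) issue 17, read 18, done 20, write 21

cycle = 25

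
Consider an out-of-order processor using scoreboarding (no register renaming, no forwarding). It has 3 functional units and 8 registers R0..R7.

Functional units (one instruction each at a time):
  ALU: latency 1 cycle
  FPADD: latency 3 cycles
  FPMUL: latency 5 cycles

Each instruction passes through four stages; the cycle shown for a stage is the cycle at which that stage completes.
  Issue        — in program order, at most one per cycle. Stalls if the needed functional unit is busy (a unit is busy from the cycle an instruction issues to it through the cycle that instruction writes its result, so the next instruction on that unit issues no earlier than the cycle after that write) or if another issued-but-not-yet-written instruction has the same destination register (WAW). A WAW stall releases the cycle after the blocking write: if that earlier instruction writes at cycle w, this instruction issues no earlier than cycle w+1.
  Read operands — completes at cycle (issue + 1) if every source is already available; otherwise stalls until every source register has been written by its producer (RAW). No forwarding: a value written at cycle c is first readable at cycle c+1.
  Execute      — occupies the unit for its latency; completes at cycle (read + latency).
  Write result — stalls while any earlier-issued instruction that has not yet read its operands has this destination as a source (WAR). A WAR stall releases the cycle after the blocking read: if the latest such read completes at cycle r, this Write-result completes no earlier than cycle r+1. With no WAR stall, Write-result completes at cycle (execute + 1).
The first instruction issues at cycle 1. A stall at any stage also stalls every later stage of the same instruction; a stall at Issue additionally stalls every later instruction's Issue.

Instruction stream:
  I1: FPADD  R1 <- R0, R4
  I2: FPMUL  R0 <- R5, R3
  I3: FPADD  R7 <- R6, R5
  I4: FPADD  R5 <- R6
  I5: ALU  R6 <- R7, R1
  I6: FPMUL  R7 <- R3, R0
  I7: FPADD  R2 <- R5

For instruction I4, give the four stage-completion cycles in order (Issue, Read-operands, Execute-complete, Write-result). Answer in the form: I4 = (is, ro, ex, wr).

I4 = (13, 14, 17, 18)

c1: issue I1 (FPADD)
c2: I1 read-ops; issue I2 (FPMUL)
c3: I2 read-ops
c5: I1 finished on FPADD
c6: I1→R1
c7: issue I3 (FPADD)
c8: I2 finished on FPMUL; I3 read-ops
c9: I2→R0
c11: I3 finished on FPADD
c12: I3→R7
c13: issue I4 (FPADD)
c14: I4 read-ops; issue I5 (ALU)
c15: I5 read-ops; issue I6 (FPMUL)
c16: I5 finished on ALU; I6 read-ops
c17: I4 finished on FPADD; I5→R6
c18: I4→R5
c19: issue I7 (FPADD)
c20: I7 read-ops
c21: I6 finished on FPMUL
c22: I6→R7
c23: I7 finished on FPADD
c24: I7→R2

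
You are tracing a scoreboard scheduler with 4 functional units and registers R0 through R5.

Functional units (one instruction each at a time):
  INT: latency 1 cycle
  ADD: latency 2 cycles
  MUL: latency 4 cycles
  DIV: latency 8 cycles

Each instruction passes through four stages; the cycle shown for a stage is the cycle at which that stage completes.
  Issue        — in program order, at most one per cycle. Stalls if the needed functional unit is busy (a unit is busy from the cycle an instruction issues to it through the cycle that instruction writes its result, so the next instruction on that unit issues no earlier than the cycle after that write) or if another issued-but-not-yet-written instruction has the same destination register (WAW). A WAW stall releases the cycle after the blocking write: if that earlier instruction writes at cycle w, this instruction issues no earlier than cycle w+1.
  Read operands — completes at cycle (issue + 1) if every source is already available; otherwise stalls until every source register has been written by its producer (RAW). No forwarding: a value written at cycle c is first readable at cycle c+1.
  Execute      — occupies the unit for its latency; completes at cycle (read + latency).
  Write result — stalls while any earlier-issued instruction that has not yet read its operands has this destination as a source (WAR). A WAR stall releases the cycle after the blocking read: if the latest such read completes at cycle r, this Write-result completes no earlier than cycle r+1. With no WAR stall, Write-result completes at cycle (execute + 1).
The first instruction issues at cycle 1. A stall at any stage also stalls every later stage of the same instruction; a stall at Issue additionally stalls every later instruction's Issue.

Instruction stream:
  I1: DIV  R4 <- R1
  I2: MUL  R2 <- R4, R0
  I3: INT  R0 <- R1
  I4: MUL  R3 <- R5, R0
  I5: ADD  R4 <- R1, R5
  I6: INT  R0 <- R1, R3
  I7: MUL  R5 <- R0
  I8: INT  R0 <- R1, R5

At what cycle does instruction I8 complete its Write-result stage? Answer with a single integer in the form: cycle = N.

cycle = 36

[1] I1 dispatched to DIV
[2] I1 operands ready · I2 dispatched to MUL
[3] I3 dispatched to INT
[4] I3 operands ready
[5] I3 complete
[10] I1 complete
[11] R4←I1
[12] I2 operands ready
[13] R0←I3
[16] I2 complete
[17] R2←I2
[18] I4 dispatched to MUL
[19] I4 operands ready · I5 dispatched to ADD
[20] I5 operands ready · I6 dispatched to INT
[22] I5 complete
[23] I4 complete · R4←I5
[24] R3←I4
[25] I6 operands ready · I7 dispatched to MUL
[26] I6 complete
[27] R0←I6
[28] I7 operands ready · I8 dispatched to INT
[32] I7 complete
[33] R5←I7
[34] I8 operands ready
[35] I8 complete
[36] R0←I8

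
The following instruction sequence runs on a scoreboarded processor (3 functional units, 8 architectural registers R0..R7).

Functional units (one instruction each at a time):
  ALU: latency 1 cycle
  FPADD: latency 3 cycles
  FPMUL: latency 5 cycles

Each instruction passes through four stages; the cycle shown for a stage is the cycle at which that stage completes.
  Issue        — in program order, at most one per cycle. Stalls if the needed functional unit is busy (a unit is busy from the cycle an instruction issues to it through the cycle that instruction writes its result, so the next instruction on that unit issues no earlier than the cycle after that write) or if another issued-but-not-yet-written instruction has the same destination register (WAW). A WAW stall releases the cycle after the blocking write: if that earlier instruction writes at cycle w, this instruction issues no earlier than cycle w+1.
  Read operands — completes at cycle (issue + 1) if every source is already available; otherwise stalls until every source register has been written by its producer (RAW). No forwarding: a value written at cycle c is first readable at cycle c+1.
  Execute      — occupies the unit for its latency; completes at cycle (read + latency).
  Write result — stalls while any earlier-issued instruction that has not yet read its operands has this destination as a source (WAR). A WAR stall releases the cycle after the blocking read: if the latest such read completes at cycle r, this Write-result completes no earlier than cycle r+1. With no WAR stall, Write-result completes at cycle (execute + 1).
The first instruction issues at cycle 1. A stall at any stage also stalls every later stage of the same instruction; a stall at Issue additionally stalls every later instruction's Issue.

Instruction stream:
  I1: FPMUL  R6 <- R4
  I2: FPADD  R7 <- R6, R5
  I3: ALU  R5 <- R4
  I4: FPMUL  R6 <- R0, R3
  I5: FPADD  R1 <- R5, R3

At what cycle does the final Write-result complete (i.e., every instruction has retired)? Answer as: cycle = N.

[1] issue I1 (FPMUL)
[2] I1 read-ops · issue I2 (FPADD)
[3] issue I3 (ALU)
[4] I3 read-ops
[5] I3 finished on ALU
[7] I1 finished on FPMUL
[8] I1→R6
[9] I2 read-ops · issue I4 (FPMUL)
[10] I3→R5 · I4 read-ops
[12] I2 finished on FPADD
[13] I2→R7
[14] issue I5 (FPADD)
[15] I4 finished on FPMUL · I5 read-ops
[16] I4→R6
[18] I5 finished on FPADD
[19] I5→R1

cycle = 19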